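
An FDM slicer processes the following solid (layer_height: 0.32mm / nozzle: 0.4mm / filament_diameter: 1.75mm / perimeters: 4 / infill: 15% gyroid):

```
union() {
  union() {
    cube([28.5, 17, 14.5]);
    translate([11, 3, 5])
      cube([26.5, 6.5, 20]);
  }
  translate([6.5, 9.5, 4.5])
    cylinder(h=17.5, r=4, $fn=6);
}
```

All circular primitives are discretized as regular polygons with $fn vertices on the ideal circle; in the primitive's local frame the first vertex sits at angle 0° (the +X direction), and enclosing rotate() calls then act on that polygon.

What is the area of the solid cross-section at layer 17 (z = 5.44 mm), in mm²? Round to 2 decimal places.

At z = 5.44 mm: the cube is present — its section is the full 28.5×17 rectangle (area 484.50 mm²); the cube at (11, 3) is present — its section is the full 26.5×6.5 rectangle (area 172.25 mm²); Taking the union: the regions partially overlap — summed areas 656.75 mm² minus the doubly-counted overlap 113.75 mm² gives 543.00 mm² — area = 543.00 mm²; the r=4 cylinder at (6.5, 9.5) contributes a regular 6-gon of circumradius 4 (area = (6/2)·4.000²·sin(360°/6) = 41.57 mm²); Merging all regions: the r=4 cylinder at (6.5, 9.5) lies entirely inside that combined region, so the union is just that combined region — area = 543.00 mm². Overall, the cross-section is a single solid region. Net area = 543.00 mm².

543.00 mm²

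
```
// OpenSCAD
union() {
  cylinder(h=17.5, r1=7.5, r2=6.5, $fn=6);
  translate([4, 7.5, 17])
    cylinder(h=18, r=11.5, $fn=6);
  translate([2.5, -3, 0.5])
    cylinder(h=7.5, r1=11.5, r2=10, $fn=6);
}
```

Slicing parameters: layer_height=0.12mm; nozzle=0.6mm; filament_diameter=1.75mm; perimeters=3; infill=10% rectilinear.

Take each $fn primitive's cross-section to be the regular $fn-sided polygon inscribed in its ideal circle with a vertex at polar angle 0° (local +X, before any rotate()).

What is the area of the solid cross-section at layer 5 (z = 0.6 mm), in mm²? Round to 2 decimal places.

343.83 mm²

At z = 0.6 mm: the cone contributes a regular 6-gon of circumradius 7.466 (interpolated between r1=7.5 and r2=6.5 at t=0.034) (area = (6/2)·7.466²·sin(360°/6) = 144.81 mm²); the cylinder at (4, 7.5) does not reach this height (z outside [17, 35]); the cone at (2.5, -3) (r1=11.5→r2=10) has section circumradius 11.480 here — a regular 6-gon (area = (6/2)·11.480²·sin(360°/6) = 342.40 mm²); Taking the union: the regions partially overlap — summed areas 487.21 mm² minus the doubly-counted overlap 143.38 mm² gives 343.83 mm² — area = 343.83 mm². Overall, the cross-section is a single solid region. Net area = 343.83 mm².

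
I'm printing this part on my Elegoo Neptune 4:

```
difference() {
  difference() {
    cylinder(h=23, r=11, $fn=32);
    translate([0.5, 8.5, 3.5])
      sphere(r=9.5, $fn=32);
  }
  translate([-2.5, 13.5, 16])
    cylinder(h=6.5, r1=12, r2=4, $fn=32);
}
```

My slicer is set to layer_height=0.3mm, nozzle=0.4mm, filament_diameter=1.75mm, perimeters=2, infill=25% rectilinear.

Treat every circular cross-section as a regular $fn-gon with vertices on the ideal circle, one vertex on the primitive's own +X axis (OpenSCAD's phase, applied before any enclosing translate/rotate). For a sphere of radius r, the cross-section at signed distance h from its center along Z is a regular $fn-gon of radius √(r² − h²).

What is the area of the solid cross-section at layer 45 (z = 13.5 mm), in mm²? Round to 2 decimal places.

377.69 mm²

At z = 13.5 mm: the cylinder: section is a regular 32-gon, circumradius r=11 (area = (32/2)·11.000²·sin(360°/32) = 377.69 mm²); the sphere at (0.5, 8.5) is not intersected at this z (|z−center|=10.000 > r=9.5); Taking the first minus the rest: none of the subtracted shapes is present at this height, so the r=11 cylinder is unchanged — area = 377.69 mm²; the cone at (-2.5, 13.5) is not intersected at this z (z outside [16, 22.5]); Subtracting the remaining from the first: none of the subtracted shapes is present at this height, so the result so far is unchanged — area = 377.69 mm². Overall, the cross-section is a single solid region. Net area = 377.69 mm².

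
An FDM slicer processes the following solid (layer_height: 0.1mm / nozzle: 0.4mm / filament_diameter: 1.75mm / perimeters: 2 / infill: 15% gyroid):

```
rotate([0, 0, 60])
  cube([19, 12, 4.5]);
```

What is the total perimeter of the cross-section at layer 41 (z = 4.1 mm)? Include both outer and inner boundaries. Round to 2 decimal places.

At z = 4.1 mm: the 19×12 cube contributes its full rectangle (perimeter 62.00 mm); (whole slice rotated 60° about Z — lengths, areas and connectivity unchanged). Overall, the cross-section is a single solid region. Total boundary length (outer) = 62.00 mm.

62.00 mm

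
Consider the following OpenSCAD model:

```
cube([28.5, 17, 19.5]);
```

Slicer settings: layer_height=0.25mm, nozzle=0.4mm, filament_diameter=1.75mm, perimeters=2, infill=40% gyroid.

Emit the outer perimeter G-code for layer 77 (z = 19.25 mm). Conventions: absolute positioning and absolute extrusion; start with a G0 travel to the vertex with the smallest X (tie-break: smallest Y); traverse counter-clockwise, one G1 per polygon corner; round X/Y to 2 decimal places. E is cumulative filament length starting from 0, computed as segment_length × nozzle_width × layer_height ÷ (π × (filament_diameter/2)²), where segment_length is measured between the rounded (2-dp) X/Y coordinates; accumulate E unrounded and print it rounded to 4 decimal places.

G0 X0.00 Y0.00 Z19.25
G1 X28.50 Y0.00 E1.1849
G1 X28.50 Y17.00 E1.8917
G1 X0.00 Y17.00 E3.0766
G1 X0.00 Y0.00 E3.7833

At z = 19.25 mm: the cube (footprint 28.5×17) is included at this height. The outline is a single polygon with 4 vertices. Extrusion per mm of travel: 0.4 × 0.25 / (π × 0.875²) = 0.041575. Accumulating E over each segment gives final E = 3.7833.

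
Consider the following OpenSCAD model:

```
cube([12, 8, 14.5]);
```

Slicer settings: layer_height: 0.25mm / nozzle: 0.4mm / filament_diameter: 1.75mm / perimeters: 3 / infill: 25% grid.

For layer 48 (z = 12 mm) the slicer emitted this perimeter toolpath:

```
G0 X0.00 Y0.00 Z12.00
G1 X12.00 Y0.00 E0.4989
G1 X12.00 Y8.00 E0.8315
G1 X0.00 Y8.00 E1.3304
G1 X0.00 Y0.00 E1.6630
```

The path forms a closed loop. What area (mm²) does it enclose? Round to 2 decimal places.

Apply the shoelace formula to the sequence of (X, Y) vertices; enclosed area = 96.00 mm².

96.00 mm²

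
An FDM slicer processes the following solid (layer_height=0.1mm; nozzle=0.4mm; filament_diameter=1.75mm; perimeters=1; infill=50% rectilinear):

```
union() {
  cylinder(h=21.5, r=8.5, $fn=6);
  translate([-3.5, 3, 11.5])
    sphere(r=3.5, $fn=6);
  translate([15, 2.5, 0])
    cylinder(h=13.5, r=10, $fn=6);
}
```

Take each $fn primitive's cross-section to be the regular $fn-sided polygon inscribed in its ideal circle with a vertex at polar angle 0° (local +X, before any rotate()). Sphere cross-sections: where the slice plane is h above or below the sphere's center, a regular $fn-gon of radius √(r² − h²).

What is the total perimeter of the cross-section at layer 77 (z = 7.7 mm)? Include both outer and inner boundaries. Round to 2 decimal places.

97.00 mm

At z = 7.7 mm: the r=8.5 cylinder contributes a regular 6-gon of circumradius 8.5 (perimeter = 2·6·8.500·sin(180°/6) = 51.00 mm); the sphere at (-3.5, 3) is not intersected at this z (|z−center|=3.800 > r=3.5); the r=10 cylinder at (15, 2.5) gives a regular 6-gon of circumradius 10 (constant along its height) (perimeter = 2·6·10.000·sin(180°/6) = 60.00 mm); Combining (union): the regions partially overlap (shared area 8.80 mm²), so the edge portions inside another operand are dropped and the merged outline is re-measured after clipping — boundary = 97.00 mm. Overall, the cross-section is a single solid region. Total boundary length (outer) = 97.00 mm.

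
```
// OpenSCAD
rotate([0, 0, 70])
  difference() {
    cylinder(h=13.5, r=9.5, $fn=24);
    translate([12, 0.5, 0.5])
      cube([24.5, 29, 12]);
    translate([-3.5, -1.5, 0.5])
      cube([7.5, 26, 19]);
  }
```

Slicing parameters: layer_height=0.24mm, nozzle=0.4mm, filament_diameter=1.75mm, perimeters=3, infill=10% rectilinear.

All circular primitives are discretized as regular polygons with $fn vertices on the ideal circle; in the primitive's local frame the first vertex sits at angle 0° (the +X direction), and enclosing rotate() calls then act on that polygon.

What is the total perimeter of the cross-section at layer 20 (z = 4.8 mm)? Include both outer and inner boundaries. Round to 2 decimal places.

At z = 4.8 mm: the r=9.5 cylinder contributes a regular 24-gon of circumradius 9.5 (perimeter = 2·24·9.500·sin(180°/24) = 59.52 mm); the 24.5×29 cube at (12, 0.5) contributes its full rectangle (perimeter 107.00 mm); the cube at (-3.5, -1.5) (footprint 7.5×26) is included at this height (perimeter 67.00 mm); Taking the first minus the rest: starting from the r=9.5 cylinder, the 24.5×29 cube at (12, 0.5) misses the remaining region (no effect); the 7.5×26 cube at (-3.5, -1.5) partially overlaps it — only the 80.15 mm² overlap (of its 195.00 mm²) is removed, clipping the outline — boundary = 79.55 mm; (whole slice rotated 70° about Z — lengths, areas and connectivity unchanged). Overall, the cross-section is a single solid region. Total boundary length (outer) = 79.55 mm.

79.55 mm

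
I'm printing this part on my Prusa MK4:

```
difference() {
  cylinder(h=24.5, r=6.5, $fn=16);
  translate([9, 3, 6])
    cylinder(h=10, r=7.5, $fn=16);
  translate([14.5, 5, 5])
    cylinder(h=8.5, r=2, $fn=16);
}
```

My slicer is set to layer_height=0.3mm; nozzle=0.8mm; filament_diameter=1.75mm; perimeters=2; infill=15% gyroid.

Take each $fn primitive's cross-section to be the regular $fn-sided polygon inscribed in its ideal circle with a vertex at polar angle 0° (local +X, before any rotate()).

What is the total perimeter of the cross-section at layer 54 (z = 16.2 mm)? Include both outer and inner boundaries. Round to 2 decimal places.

At z = 16.2 mm: the r=6.5 cylinder contributes a regular 16-gon of circumradius 6.5 (perimeter = 2·16·6.500·sin(180°/16) = 40.58 mm); the cylinder at (9, 3) does not reach this height (z outside [6, 16]); the cylinder at (14.5, 5) is not intersected at this z (z outside [5, 13.5]); Taking the first minus the rest: none of the subtracted shapes is present at this height, so the r=6.5 cylinder is unchanged — boundary = 40.58 mm. Overall, the cross-section is a single solid region. Total boundary length (outer) = 40.58 mm.

40.58 mm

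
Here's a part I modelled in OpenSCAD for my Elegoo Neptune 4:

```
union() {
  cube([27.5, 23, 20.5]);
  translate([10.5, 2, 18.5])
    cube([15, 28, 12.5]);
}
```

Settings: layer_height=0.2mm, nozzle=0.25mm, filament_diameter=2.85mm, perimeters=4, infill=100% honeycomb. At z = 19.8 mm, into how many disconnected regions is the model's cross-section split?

1

At z = 19.8 mm: the cube (footprint 27.5×23) is included at this height; the cube at (10.5, 2) is present — its section is the full 15×28 rectangle; Combining (union): the regions partially overlap (shared area 315.00 mm²), so overlapping operands fuse into one piece — 1 connected region. The result has 1 disconnected region.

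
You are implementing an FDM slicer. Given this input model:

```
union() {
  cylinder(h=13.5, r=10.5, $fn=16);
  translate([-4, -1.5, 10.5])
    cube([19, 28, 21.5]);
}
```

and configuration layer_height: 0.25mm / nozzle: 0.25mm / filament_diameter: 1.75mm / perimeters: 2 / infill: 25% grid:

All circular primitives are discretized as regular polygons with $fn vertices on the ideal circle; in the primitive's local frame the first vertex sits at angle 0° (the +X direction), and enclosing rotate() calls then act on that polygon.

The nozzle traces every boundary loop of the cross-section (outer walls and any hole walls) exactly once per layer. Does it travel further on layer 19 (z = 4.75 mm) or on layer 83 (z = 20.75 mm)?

layer 83 (z = 20.75 mm)

Layer 19 (z = 4.75): the r=10.5 cylinder contributes a regular 16-gon of circumradius 10.5 (perimeter = 2·16·10.500·sin(180°/16) = 65.55 mm); the cube at (-4, -1.5) is not intersected at this z (z outside [10.5, 32]); Taking the union: only the r=10.5 cylinder is present, so the union is just that shape — boundary = 65.55 mm. So its perimeter = 65.55 mm. Layer 83 (z = 20.75): the cylinder does not reach this height (z outside [0, 13.5]); the cube at (-4, -1.5) (footprint 19×28) is included at this height (perimeter 94.00 mm); Merging all regions: only the 19×28 cube at (-4, -1.5) is present, so the union is just that shape — boundary = 94.00 mm. So its perimeter = 94.00 mm. Layer 83 is larger (94.00 vs 65.55 mm).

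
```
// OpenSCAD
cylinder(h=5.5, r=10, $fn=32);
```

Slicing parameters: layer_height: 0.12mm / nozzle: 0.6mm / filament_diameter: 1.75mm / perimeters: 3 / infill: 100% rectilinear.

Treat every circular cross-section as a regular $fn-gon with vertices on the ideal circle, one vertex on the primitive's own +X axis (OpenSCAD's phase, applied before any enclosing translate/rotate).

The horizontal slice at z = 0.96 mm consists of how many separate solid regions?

At z = 0.96 mm: the r=10 cylinder contributes a regular 32-gon of circumradius 10. The result has 1 disconnected region.

1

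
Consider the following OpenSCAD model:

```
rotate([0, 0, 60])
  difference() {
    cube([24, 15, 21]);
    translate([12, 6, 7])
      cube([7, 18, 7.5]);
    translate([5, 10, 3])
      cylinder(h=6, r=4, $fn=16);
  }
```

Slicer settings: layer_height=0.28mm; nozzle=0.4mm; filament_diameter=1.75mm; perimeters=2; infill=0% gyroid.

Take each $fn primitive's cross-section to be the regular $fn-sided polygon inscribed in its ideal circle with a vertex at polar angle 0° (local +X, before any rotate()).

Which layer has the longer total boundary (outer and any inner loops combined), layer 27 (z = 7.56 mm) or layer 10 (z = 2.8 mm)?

layer 27 (z = 7.56 mm)

Layer 27 (z = 7.56): the 24×15 cube contributes its full rectangle (perimeter 78.00 mm); the cube at (12, 6) (footprint 7×18) is included at this height (perimeter 50.00 mm); the cylinder at (5, 10): section is a regular 16-gon, circumradius r=4 (perimeter = 2·16·4.000·sin(180°/16) = 24.97 mm); After the difference (first − rest): starting from the 24×15 cube, the 7×18 cube at (12, 6) partially overlaps it — only the 63.00 mm² overlap (of its 126.00 mm²) is removed, clipping the outline; the r=4 cylinder at (5, 10) lies wholly inside it (removes its full 48.98 mm² and its 24.97 mm outline becomes a hole wall) — boundary (outer + 1 inner loop) = 120.97 mm; (whole slice rotated 60° about Z — lengths, areas and connectivity unchanged). So its perimeter = 120.97 mm. Layer 10 (z = 2.8): the cube is present — its section is the full 24×15 rectangle (perimeter 78.00 mm); the cube at (12, 6) is absent (z outside [7, 14.5]); the cylinder at (5, 10) does not reach this height (z outside [3, 9]); After the difference (first − rest): none of the subtracted shapes is present at this height, so the 24×15 cube is unchanged — boundary = 78.00 mm; (rotated 60° about Z; rotation is an isometry so areas/perimeters/island counts are preserved). So its perimeter = 78.00 mm. Layer 27 is larger (120.97 vs 78.00 mm).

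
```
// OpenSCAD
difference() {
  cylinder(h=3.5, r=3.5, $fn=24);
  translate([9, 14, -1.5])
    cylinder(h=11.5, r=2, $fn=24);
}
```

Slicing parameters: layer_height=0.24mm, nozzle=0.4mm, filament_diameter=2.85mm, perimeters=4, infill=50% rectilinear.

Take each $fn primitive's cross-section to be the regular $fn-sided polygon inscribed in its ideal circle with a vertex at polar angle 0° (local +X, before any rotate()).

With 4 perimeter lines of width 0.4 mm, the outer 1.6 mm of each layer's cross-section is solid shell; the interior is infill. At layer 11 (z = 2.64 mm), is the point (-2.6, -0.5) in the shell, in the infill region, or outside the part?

At z = 2.64 mm: the cylinder: section is a regular 24-gon, circumradius r=3.5; the cylinder at (9, 14): section is a regular 24-gon, circumradius r=2; Taking the first minus the rest: starting from the r=3.5 cylinder, the r=2 cylinder at (9, 14) misses the remaining region (no effect) — 1 connected region. Overall, the cross-section is a single solid region. The nearest boundary edge runs (-3.38, -0.91)→(-3.50, 0.00); distance from the point to it = 0.83 mm. The point is inside the cross-section, 0.83 mm from the nearest boundary — within the 1.6 mm shell band (4 × 0.4).

shell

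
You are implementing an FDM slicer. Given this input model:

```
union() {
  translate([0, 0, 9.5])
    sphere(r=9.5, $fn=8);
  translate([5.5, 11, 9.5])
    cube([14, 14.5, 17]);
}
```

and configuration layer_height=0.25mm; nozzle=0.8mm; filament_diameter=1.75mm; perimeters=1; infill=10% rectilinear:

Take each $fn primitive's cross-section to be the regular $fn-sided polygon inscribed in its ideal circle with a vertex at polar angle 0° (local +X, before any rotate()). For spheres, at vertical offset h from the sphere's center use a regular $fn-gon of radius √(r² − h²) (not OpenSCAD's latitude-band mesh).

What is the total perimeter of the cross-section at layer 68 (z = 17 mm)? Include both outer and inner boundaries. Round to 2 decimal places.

At z = 17 mm: the r=9.5 sphere slices to a regular 8-gon of circumradius 5.831 (√(r²−h²) with h=7.5 from center) (perimeter = 2·8·5.831·sin(180°/8) = 35.70 mm); the cube at (5.5, 11) is present — its section is the full 14×14.5 rectangle (perimeter 57.00 mm); Merging all regions: the 2 present regions are separate (no shared area or edge), so areas and boundary lengths simply add and each stays a separate island — boundary = 92.70 mm. Overall, the cross-section has 2 separate islands. Total boundary length (outer) = 92.70 mm.

92.70 mm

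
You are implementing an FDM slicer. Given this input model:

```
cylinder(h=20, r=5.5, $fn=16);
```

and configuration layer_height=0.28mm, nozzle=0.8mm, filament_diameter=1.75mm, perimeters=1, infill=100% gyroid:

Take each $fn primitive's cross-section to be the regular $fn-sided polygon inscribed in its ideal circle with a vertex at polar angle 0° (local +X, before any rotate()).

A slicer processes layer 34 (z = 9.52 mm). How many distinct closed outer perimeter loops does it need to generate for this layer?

At z = 9.52 mm: the r=5.5 cylinder contributes a regular 16-gon of circumradius 5.5. The result has 1 disconnected region.

1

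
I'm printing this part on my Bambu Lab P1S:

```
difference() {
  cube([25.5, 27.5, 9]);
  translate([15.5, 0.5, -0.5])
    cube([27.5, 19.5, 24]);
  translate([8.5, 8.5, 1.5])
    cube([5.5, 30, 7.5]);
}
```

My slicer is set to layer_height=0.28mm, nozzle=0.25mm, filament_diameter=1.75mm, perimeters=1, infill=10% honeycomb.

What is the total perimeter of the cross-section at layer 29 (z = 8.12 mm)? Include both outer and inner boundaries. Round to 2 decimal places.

At z = 8.12 mm: the 25.5×27.5 cube contributes its full rectangle (perimeter 106.00 mm); the 27.5×19.5 cube at (15.5, 0.5) contributes its full rectangle (perimeter 94.00 mm); the cube at (8.5, 8.5) is present — its section is the full 5.5×30 rectangle (perimeter 71.00 mm); Taking the first minus the rest: starting from the 25.5×27.5 cube, the 27.5×19.5 cube at (15.5, 0.5) partially overlaps it — only the 195.00 mm² overlap (of its 536.25 mm²) is removed, clipping the outline; the 5.5×30 cube at (8.5, 8.5) partially overlaps it — only the 104.50 mm² overlap (of its 165.00 mm²) is removed, clipping the outline — boundary = 164.00 mm. Overall, the cross-section is a single solid region. Total boundary length (outer) = 164.00 mm.

164.00 mm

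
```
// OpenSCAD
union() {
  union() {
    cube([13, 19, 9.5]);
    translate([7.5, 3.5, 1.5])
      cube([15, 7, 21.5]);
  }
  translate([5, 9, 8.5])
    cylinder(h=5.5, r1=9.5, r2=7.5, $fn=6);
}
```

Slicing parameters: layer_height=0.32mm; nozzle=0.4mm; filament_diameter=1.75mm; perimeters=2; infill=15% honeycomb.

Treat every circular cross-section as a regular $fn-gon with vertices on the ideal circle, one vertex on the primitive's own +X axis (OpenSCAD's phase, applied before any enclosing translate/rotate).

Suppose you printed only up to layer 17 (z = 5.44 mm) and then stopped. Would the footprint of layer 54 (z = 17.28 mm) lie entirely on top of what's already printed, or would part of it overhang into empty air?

Compare the two slices. At z = 5.44: the cube is present — its section is the full 13×19 rectangle (area 247.00 mm²); the cube at (7.5, 3.5) is present — its section is the full 15×7 rectangle (area 105.00 mm²); Merging all regions: the regions partially overlap — summed areas 352.00 mm² minus the doubly-counted overlap 38.50 mm² gives 313.50 mm² — area = 313.50 mm²; the cone at (5, 9) does not reach this height (z outside [8.5, 14]); Combining (union): only that combined region is present, so the union is just that shape — area = 313.50 mm². At z = 17.28: the cube is absent (z outside [0, 9.5]); the cube at (7.5, 3.5) is present — its section is the full 15×7 rectangle (area 105.00 mm²); Merging all regions: only the 15×7 cube at (7.5, 3.5) is present, so the union is just that shape — area = 105.00 mm²; the cone at (5, 9) is not intersected at this z (z outside [8.5, 14]); Taking the union: only the result so far is present, so the union is just that shape — area = 105.00 mm². Checking containment: the cross-section at z = 17.28 is a subset of the cross-section at z = 5.44.

entirely on top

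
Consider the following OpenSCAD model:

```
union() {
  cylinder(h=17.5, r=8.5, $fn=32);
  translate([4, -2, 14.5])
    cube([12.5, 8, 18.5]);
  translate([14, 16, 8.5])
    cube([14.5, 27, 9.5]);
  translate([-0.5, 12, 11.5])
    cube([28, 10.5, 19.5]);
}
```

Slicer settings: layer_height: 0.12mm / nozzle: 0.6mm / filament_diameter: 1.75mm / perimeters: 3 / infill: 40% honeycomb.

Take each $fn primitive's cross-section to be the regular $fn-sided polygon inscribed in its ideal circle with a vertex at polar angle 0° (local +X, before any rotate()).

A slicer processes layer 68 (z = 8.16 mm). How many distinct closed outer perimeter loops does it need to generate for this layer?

At z = 8.16 mm: the r=8.5 cylinder gives a regular 32-gon of circumradius 8.5 (constant along its height); the cube at (4, -2) does not reach this height (z outside [14.5, 33]); the cube at (14, 16) is absent (z outside [8.5, 18]); the cube at (-0.5, 12) does not reach this height (z outside [11.5, 31]); Combining (union): only the r=8.5 cylinder is present, so the union is just that shape — 1 connected region. The result has 1 disconnected region.

1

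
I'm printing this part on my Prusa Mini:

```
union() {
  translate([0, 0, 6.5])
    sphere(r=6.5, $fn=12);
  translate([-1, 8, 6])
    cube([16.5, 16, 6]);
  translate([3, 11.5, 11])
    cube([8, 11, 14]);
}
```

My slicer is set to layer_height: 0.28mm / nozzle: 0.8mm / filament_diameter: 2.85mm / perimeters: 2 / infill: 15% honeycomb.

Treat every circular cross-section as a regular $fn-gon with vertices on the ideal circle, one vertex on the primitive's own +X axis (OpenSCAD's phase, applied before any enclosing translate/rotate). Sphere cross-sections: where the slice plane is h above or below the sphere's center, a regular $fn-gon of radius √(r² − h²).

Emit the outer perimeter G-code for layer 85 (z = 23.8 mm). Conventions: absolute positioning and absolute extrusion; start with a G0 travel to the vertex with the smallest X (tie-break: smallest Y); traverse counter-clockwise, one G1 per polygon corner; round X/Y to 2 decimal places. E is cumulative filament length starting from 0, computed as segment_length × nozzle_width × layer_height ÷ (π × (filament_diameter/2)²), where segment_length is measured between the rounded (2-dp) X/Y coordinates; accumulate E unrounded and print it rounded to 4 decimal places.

At z = 23.8 mm: the sphere does not reach this height (|z−center|=17.300 > r=6.5); the cube at (-1, 8) does not reach this height (z outside [6, 12]); the cube at (3, 11.5) (footprint 8×11) is included at this height; Merging all regions: only the 8×11 cube at (3, 11.5) is present, so the union is just that shape — 1 connected region. The outline is a single polygon with 4 vertices. Extrusion per mm of travel: 0.8 × 0.28 / (π × 1.425²) = 0.035113. Accumulating E over each segment gives final E = 1.3343.

G0 X3.00 Y11.50 Z23.80
G1 X11.00 Y11.50 E0.2809
G1 X11.00 Y22.50 E0.6671
G1 X3.00 Y22.50 E0.9481
G1 X3.00 Y11.50 E1.3343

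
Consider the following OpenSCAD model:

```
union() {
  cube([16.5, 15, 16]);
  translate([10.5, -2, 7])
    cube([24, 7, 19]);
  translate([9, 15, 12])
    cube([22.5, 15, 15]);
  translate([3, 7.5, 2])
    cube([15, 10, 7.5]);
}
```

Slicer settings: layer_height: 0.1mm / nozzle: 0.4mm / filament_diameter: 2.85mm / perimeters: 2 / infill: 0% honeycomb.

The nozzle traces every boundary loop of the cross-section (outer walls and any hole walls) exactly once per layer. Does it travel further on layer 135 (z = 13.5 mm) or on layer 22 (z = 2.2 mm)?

layer 135 (z = 13.5 mm)

Layer 135 (z = 13.5): the cube (footprint 16.5×15) is included at this height (perimeter 63.00 mm); the cube at (10.5, -2) (footprint 24×7) is included at this height (perimeter 62.00 mm); the cube at (9, 15) is present — its section is the full 22.5×15 rectangle (perimeter 75.00 mm); the cube at (3, 7.5) is absent (z outside [2, 9.5]); Combining (union): the regions partially overlap (shared area 30.00 mm²), so the edge portions inside another operand are dropped and the merged outline is re-measured after clipping — boundary = 163.00 mm. So its perimeter = 163.00 mm. Layer 22 (z = 2.2): the cube (footprint 16.5×15) is included at this height (perimeter 63.00 mm); the cube at (10.5, -2) does not reach this height (z outside [7, 26]); the cube at (9, 15) is not intersected at this z (z outside [12, 27]); the cube at (3, 7.5) is present — its section is the full 15×10 rectangle (perimeter 50.00 mm); Combining (union): the regions partially overlap (shared area 101.25 mm²), so the edge portions inside another operand are dropped and the merged outline is re-measured after clipping — boundary = 71.00 mm. So its perimeter = 71.00 mm. Layer 135 is larger (163.00 vs 71.00 mm).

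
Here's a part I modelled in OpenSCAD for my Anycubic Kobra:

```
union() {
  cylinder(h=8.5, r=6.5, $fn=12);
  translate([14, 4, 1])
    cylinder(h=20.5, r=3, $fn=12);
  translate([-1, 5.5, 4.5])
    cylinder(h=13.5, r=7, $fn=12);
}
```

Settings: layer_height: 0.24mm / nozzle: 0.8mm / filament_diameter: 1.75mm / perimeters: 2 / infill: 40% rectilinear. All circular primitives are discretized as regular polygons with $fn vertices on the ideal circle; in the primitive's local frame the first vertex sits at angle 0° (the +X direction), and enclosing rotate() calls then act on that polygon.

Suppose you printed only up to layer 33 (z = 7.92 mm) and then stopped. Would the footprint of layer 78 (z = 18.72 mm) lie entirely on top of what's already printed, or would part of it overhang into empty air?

entirely on top

Compare the two slices. At z = 7.92: the r=6.5 cylinder contributes a regular 12-gon of circumradius 6.5 (area = (12/2)·6.500²·sin(360°/12) = 126.75 mm²); the r=3 cylinder at (14, 4) contributes a regular 12-gon of circumradius 3 (area = (12/2)·3.000²·sin(360°/12) = 27.00 mm²); the r=7 cylinder at (-1, 5.5) gives a regular 12-gon of circumradius 7 (constant along its height) (area = (12/2)·7.000²·sin(360°/12) = 147.00 mm²); Taking the union: the regions partially overlap — summed areas 300.75 mm² minus the doubly-counted overlap 65.02 mm² gives 235.73 mm² — area = 235.73 mm². At z = 18.72: the cylinder does not reach this height (z outside [0, 8.5]); the r=3 cylinder at (14, 4) gives a regular 12-gon of circumradius 3 (constant along its height) (area = (12/2)·3.000²·sin(360°/12) = 27.00 mm²); the cylinder at (-1, 5.5) does not reach this height (z outside [4.5, 18]); Taking the union: only the r=3 cylinder at (14, 4) is present, so the union is just that shape — area = 27.00 mm². Checking containment: the cross-section at z = 18.72 is a subset of the cross-section at z = 7.92.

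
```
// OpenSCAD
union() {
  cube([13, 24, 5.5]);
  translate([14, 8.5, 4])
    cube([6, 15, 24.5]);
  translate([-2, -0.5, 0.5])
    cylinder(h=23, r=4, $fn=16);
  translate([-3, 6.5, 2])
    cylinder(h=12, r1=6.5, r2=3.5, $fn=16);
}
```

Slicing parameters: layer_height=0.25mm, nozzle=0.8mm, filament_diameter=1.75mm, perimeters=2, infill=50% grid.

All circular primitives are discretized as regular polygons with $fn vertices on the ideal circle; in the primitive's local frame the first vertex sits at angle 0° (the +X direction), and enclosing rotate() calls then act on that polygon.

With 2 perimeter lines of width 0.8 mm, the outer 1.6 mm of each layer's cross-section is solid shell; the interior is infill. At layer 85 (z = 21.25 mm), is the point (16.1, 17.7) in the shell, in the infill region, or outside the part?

infill

At z = 21.25 mm: the cube is absent (z outside [0, 5.5]); the cube at (14, 8.5) (footprint 6×15) is included at this height; the cylinder at (-2, -0.5): section is a regular 16-gon, circumradius r=4; the cone at (-3, 6.5) is absent (z outside [2, 14]); Taking the union: the 2 present regions are separate (no shared area or edge), so areas and boundary lengths simply add and each stays a separate island — 2 connected regions. Overall, the cross-section has 2 separate islands. The nearest boundary edge runs (14.00, 8.50)→(14.00, 23.50); distance from the point to it = 2.10 mm. (Shell/infill is judged within the island containing the point — the largest one.) The point is inside the cross-section and 2.10 mm from the nearest boundary — more than the 1.6 mm shell width (2 × 0.8), so it's in the infill interior.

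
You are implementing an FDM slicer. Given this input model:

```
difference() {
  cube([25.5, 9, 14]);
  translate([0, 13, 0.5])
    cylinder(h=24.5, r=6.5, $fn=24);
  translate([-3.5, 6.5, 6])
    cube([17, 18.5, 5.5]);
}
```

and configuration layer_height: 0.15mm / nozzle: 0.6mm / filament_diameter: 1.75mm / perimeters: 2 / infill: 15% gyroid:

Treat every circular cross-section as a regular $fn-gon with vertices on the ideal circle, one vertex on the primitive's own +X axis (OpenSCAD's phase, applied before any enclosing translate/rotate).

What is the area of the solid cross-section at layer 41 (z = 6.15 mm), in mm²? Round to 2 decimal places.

195.75 mm²

At z = 6.15 mm: the cube is present — its section is the full 25.5×9 rectangle (area 229.50 mm²); the r=6.5 cylinder at (0, 13) contributes a regular 24-gon of circumradius 6.5 (area = (24/2)·6.500²·sin(360°/24) = 131.22 mm²); the 17×18.5 cube at (-3.5, 6.5) contributes its full rectangle (area 314.50 mm²); Taking the first minus the rest: starting from the 25.5×9 cube (229.50 mm²), the r=6.5 cylinder at (0, 13) partially overlaps it — only the 8.72 mm² overlap (of its 131.22 mm²) is removed, clipping the outline; the 17×18.5 cube at (-3.5, 6.5) partially overlaps it — only the 25.03 mm² overlap (of its 314.50 mm²) is removed, clipping the outline — area = 195.75 mm². Overall, the cross-section is a single solid region. Net area = 195.75 mm².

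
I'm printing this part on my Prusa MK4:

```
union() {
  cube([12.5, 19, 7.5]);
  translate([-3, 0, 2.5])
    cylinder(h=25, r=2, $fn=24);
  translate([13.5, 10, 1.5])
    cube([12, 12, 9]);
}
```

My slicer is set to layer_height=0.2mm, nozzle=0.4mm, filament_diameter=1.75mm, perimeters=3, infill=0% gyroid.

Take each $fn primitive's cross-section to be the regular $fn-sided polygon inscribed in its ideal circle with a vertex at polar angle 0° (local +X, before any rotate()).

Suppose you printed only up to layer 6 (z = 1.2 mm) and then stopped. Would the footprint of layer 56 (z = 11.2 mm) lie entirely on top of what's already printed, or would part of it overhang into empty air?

Compare the two slices. At z = 1.2: the cube (footprint 12.5×19) is included at this height (area 237.50 mm²); the cylinder at (-3, 0) is not intersected at this z (z outside [2.5, 27.5]); the cube at (13.5, 10) is not intersected at this z (z outside [1.5, 10.5]); Combining (union): only the 12.5×19 cube is present, so the union is just that shape — area = 237.50 mm². At z = 11.2: the cube does not reach this height (z outside [0, 7.5]); the cylinder at (-3, 0): section is a regular 24-gon, circumradius r=2 (area = (24/2)·2.000²·sin(360°/24) = 12.42 mm²); the cube at (13.5, 10) is absent (z outside [1.5, 10.5]); Merging all regions: only the r=2 cylinder at (-3, 0) is present, so the union is just that shape — area = 12.42 mm². Checking containment: at z = 11.2 the cross-section extends beyond the z = 1.2 cross-section by about 12.42 mm².

part overhangs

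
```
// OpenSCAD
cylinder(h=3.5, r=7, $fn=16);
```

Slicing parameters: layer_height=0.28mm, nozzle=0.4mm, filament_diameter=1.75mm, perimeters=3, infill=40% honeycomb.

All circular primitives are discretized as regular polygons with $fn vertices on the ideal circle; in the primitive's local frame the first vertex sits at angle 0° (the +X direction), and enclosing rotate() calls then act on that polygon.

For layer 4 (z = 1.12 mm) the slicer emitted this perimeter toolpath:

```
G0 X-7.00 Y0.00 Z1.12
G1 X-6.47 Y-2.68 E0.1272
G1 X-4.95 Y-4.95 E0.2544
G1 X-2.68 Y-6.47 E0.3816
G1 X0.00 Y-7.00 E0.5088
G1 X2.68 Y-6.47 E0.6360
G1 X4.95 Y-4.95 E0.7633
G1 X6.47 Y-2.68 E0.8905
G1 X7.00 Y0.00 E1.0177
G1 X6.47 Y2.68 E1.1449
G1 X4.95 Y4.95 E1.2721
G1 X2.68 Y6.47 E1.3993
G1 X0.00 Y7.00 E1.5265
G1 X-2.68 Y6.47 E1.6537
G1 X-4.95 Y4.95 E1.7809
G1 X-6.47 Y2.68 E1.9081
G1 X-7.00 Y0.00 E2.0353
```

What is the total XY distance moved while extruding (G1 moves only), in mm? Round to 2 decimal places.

Sum the Euclidean lengths of each G1 segment: total = 43.71 mm.

43.71 mm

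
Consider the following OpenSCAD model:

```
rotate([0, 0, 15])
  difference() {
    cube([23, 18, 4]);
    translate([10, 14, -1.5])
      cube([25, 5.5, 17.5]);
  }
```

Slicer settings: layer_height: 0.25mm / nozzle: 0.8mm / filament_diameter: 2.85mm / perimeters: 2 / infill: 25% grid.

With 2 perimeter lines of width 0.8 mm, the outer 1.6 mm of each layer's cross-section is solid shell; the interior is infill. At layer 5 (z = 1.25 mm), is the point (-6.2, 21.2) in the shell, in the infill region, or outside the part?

At z = 1.25 mm: the cube (footprint 23×18) is included at this height; the 25×5.5 cube at (10, 14) contributes its full rectangle; After the difference (first − rest): starting from the 23×18 cube, the 25×5.5 cube at (10, 14) partially overlaps it — only the 52.00 mm² overlap (of its 137.50 mm²) is removed, clipping the outline — 1 connected region; (whole slice rotated 15° about Z — lengths, areas and connectivity unchanged). Overall, the cross-section is a single solid region. Undo the 15° rotation: the query point maps to (-0.502, 22.082) in the un-rotated model frame. The nearest boundary edge runs (0.00, 0.00)→(0.00, 18.00); distance from the point to it = 4.11 mm. The point is not inside any of the regions above, so it lies outside the cross-section (4.11 mm from the nearest boundary).

outside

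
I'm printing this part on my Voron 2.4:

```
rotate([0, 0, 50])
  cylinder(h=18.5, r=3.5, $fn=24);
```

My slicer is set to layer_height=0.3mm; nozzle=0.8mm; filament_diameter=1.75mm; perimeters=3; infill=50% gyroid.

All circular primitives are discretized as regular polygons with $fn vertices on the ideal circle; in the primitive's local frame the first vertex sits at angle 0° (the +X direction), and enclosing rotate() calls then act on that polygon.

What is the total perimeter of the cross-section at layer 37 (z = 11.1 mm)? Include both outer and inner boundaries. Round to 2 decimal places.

At z = 11.1 mm: the cylinder: section is a regular 24-gon, circumradius r=3.5 (perimeter = 2·24·3.500·sin(180°/24) = 21.93 mm); (whole slice rotated 50° about Z — lengths, areas and connectivity unchanged). Overall, the cross-section is a single solid region. Total boundary length (outer) = 21.93 mm.

21.93 mm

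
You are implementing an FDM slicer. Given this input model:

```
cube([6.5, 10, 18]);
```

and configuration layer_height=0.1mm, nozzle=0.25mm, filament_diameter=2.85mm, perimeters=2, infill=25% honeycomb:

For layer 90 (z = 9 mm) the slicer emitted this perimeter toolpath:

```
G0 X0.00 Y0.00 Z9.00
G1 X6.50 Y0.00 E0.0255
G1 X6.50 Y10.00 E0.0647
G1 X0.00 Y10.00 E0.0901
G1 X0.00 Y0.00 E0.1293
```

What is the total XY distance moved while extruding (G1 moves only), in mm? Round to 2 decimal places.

33.00 mm

Sum the Euclidean lengths of each G1 segment: total = 33.00 mm.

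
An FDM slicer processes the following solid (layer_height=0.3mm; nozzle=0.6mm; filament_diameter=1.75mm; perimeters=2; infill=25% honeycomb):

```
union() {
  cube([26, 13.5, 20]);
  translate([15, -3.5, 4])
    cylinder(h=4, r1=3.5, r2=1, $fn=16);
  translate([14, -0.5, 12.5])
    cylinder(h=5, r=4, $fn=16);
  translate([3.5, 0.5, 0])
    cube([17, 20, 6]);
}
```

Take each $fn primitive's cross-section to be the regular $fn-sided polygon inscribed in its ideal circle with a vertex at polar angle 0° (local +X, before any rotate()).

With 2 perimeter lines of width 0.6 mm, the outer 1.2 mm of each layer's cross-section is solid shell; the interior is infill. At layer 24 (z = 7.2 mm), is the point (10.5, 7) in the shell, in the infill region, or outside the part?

At z = 7.2 mm: the cube (footprint 26×13.5) is included at this height; the cone at (15, -3.5) (r1=3.5→r2=1) has section circumradius 1.500 here — a regular 16-gon; the cylinder at (14, -0.5) is not intersected at this z (z outside [12.5, 17.5]); the cube at (3.5, 0.5) is absent (z outside [0, 6]); Merging all regions: the 2 present regions are separate (no shared area or edge), so areas and boundary lengths simply add and each stays a separate island — 2 connected regions. Overall, the cross-section has 2 separate islands. The nearest boundary edge runs (0.00, 13.50)→(26.00, 13.50); distance from the point to it = 6.50 mm. (Shell/infill is judged within the island containing the point — the largest one.) The point is inside the cross-section and 6.50 mm from the nearest boundary — more than the 1.2 mm shell width (2 × 0.6), so it's in the infill interior.

infill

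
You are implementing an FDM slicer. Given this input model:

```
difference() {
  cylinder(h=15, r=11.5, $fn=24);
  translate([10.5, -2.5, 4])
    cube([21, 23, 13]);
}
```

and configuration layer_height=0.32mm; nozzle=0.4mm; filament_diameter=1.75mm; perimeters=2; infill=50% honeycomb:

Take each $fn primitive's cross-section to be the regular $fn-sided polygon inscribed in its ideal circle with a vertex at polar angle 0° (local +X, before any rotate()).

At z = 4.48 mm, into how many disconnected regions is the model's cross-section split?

1

At z = 4.48 mm: the r=11.5 cylinder gives a regular 24-gon of circumradius 11.5 (constant along its height); the cube at (10.5, -2.5) is present — its section is the full 21×23 rectangle; After the difference (first − rest): starting from the r=11.5 cylinder, the 21×23 cube at (10.5, -2.5) partially overlaps it — only the 4.93 mm² overlap (of its 483.00 mm²) is removed, clipping the outline — 1 connected region. The result has 1 disconnected region.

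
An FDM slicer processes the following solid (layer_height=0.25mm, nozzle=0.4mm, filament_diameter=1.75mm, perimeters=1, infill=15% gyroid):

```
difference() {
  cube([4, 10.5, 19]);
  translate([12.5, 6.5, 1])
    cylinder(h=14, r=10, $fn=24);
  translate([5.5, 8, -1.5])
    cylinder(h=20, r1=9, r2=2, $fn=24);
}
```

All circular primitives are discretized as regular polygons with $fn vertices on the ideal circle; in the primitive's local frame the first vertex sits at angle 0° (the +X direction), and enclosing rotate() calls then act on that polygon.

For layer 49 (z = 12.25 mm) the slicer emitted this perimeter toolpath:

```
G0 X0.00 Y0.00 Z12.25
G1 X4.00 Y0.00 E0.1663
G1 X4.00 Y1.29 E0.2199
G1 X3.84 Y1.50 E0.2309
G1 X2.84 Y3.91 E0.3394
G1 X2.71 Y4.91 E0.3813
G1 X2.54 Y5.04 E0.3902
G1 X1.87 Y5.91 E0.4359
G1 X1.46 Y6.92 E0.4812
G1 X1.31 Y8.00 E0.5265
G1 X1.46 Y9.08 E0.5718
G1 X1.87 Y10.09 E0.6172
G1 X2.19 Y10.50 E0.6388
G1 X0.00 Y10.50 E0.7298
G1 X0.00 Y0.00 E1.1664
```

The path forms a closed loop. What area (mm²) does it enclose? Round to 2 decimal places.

Apply the shoelace formula to the sequence of (X, Y) vertices; enclosed area = 26.25 mm².

26.25 mm²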